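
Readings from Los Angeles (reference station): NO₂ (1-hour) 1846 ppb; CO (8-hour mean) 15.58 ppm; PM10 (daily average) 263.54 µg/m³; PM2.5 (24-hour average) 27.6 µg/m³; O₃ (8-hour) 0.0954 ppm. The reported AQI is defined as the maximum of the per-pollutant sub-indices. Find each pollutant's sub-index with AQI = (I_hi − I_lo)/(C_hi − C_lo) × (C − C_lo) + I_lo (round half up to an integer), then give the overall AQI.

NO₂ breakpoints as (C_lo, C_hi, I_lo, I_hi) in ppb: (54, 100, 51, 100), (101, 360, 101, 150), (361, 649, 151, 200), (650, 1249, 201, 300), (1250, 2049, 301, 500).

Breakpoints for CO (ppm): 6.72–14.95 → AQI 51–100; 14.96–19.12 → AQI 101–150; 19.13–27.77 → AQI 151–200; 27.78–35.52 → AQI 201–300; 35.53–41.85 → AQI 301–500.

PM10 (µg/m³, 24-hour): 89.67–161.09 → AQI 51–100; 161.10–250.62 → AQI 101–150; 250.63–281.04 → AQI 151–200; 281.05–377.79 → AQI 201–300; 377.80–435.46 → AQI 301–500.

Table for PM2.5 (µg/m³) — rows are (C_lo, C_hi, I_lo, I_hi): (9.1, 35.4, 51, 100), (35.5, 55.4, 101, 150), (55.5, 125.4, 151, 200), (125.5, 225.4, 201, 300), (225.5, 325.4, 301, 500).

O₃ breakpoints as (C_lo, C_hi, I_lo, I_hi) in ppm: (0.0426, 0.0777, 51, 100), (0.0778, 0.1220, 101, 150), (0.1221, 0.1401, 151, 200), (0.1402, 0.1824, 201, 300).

449

NO₂: 1846 ∈ [1250, 2049] ↔ index [301, 500].
301 + (1846−1250)·(500−301)/(2049−1250) = 301 + 596·199/799 ≈ 449.44, so AQI = 449.
CO: 15.58 ∈ [14.96, 19.12] ↔ index [101, 150].
101 + (15.58−14.96)·(150−101)/(19.12−14.96) = 101 + 0.62·49/4.16 ≈ 108.30, so AQI = 108.
PM10: row 250.63–281.04 (AQI 151–200). (200−151)·(263.54−250.63)/(281.04−250.63) + 151 = 49·12.91/30.41 + 151 ≈ 171.80 → 172.
PM2.5: 27.6 lies in 9.1–35.4, so I_lo=51, I_hi=100, C_lo=9.1, C_hi=35.4.
(100−51)/(35.4−9.1) × (27.6−9.1) + 51 = 49/26.3 × 18.5 + 51 ≈ 85.47 → 85.
O₃: 0.0954 ∈ [0.0778, 0.1220] ↔ index [101, 150].
101 + (0.0954−0.0778)·(150−101)/(0.1220−0.0778) = 101 + 0.0176·49/0.0442 ≈ 120.51, so AQI = 121.
Sub-indices: NO₂→449, CO→108, PM10→172, PM2.5→85, O₃→121. Overall AQI = max = 449; dominant pollutant is NO₂.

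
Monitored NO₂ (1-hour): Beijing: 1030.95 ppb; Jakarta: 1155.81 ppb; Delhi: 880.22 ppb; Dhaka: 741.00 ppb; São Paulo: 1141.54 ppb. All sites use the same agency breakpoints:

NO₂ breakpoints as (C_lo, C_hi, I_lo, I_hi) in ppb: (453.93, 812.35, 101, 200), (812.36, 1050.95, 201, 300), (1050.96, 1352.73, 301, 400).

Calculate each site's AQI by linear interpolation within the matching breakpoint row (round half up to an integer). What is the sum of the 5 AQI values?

Beijing: 1030.95 lies in 812.36–1050.95, so I_lo=201, I_hi=300, C_lo=812.36, C_hi=1050.95.
(300−201)/(1050.95−812.36) × (1030.95−812.36) + 201 = 99/238.59 × 218.59 + 201 ≈ 291.70 → 292.
Jakarta: 1155.81 lies in 1050.96–1352.73, so I_lo=301, I_hi=400, C_lo=1050.96, C_hi=1352.73.
(400−301)/(1352.73−1050.96) × (1155.81−1050.96) + 301 = 99/301.77 × 104.85 + 301 ≈ 335.40 → 335.
Delhi: row 812.36–1050.95 (AQI 201–300). (300−201)·(880.22−812.36)/(1050.95−812.36) + 201 = 99·67.86/238.59 + 201 ≈ 229.16 → 229.
Dhaka 741.00: bracket 453.93–812.35 → index 101–200; slope 99/358.42, offset 287.07.
AQI = 101 + 99/358.42·287.07 ≈ 180.29 ⇒ 180.
São Paulo: row 1050.96–1352.73 (AQI 301–400). (400−301)·(1141.54−1050.96)/(1352.73−1050.96) + 301 = 99·90.58/301.77 + 301 ≈ 330.72 → 331.
AQIs: Beijing=292, Jakarta=335, Delhi=229, Dhaka=180, São Paulo=331. Sum = 292 + 335 + 229 + 180 + 331 = 1367.

1367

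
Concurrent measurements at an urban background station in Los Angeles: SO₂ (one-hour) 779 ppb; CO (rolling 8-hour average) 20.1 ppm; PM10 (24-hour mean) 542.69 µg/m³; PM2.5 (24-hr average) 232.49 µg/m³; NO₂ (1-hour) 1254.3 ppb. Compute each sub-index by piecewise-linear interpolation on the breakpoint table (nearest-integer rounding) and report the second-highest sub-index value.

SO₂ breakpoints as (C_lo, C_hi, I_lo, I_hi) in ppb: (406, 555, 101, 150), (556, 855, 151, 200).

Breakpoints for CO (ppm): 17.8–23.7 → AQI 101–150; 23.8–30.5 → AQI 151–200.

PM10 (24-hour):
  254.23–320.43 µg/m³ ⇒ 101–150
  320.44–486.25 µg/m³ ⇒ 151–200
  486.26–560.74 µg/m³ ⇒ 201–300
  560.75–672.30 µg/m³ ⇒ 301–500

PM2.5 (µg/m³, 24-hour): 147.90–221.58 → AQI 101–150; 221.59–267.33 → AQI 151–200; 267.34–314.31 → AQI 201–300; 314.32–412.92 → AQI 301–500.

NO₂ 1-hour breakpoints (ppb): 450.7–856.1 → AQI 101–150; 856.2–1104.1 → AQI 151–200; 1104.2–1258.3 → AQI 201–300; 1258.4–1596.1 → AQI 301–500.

SO₂: row 556–855 (AQI 151–200). (200−151)·(779−556)/(855−556) + 151 = 49·223/299 + 151 ≈ 187.55 → 188.
CO: row 17.8–23.7 (AQI 101–150). (150−101)·(20.1−17.8)/(23.7−17.8) + 101 = 49·2.3/5.9 + 101 ≈ 120.10 → 120.
PM10: 542.69 ∈ [486.26, 560.74] ↔ index [201, 300].
201 + (542.69−486.26)·(300−201)/(560.74−486.26) = 201 + 56.43·99/74.48 ≈ 276.01, so AQI = 276.
PM2.5: row 221.59–267.33 (AQI 151–200). (200−151)·(232.49−221.59)/(267.33−221.59) + 151 = 49·10.90/45.74 + 151 ≈ 162.68 → 163.
NO₂: row 1104.2–1258.3 (AQI 201–300). (300−201)·(1254.3−1104.2)/(1258.3−1104.2) + 201 = 99·150.1/154.1 + 201 ≈ 297.43 → 297.
Sub-indices: SO₂→188, CO→120, PM10→276, PM2.5→163, NO₂→297. Ranked high→low: 297, 276, 188, 163, 120. Second-highest sub-index = 276.

276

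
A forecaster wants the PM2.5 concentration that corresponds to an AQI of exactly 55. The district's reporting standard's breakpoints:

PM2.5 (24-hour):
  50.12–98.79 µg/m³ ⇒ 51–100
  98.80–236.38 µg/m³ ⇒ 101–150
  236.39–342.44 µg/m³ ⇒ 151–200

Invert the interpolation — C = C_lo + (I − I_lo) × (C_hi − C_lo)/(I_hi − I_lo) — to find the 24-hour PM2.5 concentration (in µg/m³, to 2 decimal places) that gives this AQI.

54.09

AQI 55 lies in the 51–100 band, which corresponds to 50.12–98.79 µg/m³.
C = 50.12 + (55−51)×(98.79−50.12)/(100−51) = 50.12 + 4×48.67/49 ≈ 54.0931 µg/m³ → 54.09 µg/m³ to 2 dp.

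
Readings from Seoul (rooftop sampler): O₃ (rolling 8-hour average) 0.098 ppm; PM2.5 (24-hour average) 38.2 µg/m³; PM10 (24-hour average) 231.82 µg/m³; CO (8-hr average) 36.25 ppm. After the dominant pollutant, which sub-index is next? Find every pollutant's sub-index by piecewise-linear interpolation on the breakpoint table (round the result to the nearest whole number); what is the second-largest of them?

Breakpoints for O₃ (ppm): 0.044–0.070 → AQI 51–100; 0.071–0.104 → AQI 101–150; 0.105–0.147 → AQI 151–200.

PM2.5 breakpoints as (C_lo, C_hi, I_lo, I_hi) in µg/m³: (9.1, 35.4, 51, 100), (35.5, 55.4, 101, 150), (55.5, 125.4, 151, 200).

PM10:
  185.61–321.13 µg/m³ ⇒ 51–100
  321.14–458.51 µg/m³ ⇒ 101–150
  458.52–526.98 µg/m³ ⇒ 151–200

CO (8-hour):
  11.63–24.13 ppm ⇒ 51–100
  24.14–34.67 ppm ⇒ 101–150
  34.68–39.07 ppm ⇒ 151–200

O₃: 0.098 lies in 0.071–0.104, so I_lo=101, I_hi=150, C_lo=0.071, C_hi=0.104.
(150−101)/(0.104−0.071) × (0.098−0.071) + 101 = 49/0.033 × 0.027 + 101 ≈ 141.09 → 141.
PM2.5: row 35.5–55.4 (AQI 101–150). (150−101)·(38.2−35.5)/(55.4−35.5) + 101 = 49·2.7/19.9 + 101 ≈ 107.65 → 108.
PM10: 231.82 ∈ [185.61, 321.13] ↔ index [51, 100].
51 + (231.82−185.61)·(100−51)/(321.13−185.61) = 51 + 46.21·49/135.52 ≈ 67.71, so AQI = 68.
CO: row 34.68–39.07 (AQI 151–200). (200−151)·(36.25−34.68)/(39.07−34.68) + 151 = 49·1.57/4.39 + 151 ≈ 168.52 → 169.
Sub-indices: O₃→141, PM2.5→108, PM10→68, CO→169. Ranked high→low: 169, 141, 108, 68. Second-highest sub-index = 141.

141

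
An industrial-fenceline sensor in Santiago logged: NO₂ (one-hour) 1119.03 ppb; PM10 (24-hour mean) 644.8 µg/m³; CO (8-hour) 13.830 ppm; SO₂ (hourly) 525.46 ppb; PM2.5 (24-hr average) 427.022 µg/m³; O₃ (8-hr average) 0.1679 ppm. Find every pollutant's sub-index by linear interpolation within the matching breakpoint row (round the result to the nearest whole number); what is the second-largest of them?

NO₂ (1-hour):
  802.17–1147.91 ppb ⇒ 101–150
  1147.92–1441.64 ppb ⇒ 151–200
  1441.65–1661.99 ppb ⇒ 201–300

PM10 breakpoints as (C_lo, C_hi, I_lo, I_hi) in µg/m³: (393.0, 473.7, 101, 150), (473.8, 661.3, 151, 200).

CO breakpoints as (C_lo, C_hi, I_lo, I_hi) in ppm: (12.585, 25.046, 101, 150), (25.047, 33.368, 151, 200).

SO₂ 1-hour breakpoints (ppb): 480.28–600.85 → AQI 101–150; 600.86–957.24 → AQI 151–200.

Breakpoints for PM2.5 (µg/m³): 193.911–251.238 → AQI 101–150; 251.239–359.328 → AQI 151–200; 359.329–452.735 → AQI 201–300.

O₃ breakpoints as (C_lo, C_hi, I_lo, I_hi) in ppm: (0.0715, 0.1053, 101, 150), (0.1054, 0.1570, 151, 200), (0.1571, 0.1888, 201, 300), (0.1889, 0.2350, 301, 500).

235

NO₂: 1119.03 lies in 802.17–1147.91, so I_lo=101, I_hi=150, C_lo=802.17, C_hi=1147.91.
(150−101)/(1147.91−802.17) × (1119.03−802.17) + 101 = 49/345.74 × 316.86 + 101 ≈ 145.91 → 146.
PM10: 644.8 ∈ [473.8, 661.3] ↔ index [151, 200].
151 + (644.8−473.8)·(200−151)/(661.3−473.8) = 151 + 171.0·49/187.5 ≈ 195.69, so AQI = 196.
CO 13.830: bracket 12.585–25.046 → index 101–150; slope 49/12.461, offset 1.245.
AQI = 101 + 49/12.461·1.245 ≈ 105.90 ⇒ 106.
SO₂: 525.46 lies in 480.28–600.85, so I_lo=101, I_hi=150, C_lo=480.28, C_hi=600.85.
(150−101)/(600.85−480.28) × (525.46−480.28) + 101 = 49/120.57 × 45.18 + 101 ≈ 119.36 → 119.
PM2.5 427.022: bracket 359.329–452.735 → index 201–300; slope 99/93.406, offset 67.693.
AQI = 201 + 99/93.406·67.693 ≈ 272.75 ⇒ 273.
O₃: 0.1679 ∈ [0.1571, 0.1888] ↔ index [201, 300].
201 + (0.1679−0.1571)·(300−201)/(0.1888−0.1571) = 201 + 0.0108·99/0.0317 ≈ 234.73, so AQI = 235.
Sub-indices: NO₂→146, PM10→196, CO→106, SO₂→119, PM2.5→273, O₃→235. Ranked high→low: 273, 235, 196, 146, 119, 106. Second-highest sub-index = 235.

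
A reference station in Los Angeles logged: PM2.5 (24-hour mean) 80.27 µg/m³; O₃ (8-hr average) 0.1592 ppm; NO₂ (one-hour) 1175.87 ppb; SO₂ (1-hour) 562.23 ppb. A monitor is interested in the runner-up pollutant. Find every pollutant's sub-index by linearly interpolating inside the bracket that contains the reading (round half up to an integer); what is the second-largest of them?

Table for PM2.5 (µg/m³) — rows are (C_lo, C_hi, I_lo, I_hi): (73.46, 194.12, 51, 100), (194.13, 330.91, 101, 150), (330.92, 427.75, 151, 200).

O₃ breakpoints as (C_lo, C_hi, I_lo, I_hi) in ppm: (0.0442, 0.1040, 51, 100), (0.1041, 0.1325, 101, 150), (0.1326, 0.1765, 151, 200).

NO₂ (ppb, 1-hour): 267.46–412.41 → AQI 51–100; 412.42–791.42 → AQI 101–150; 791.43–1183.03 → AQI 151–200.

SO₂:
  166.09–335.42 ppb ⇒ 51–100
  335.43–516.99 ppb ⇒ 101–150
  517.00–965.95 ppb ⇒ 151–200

PM2.5: 80.27 lies in 73.46–194.12, so I_lo=51, I_hi=100, C_lo=73.46, C_hi=194.12.
(100−51)/(194.12−73.46) × (80.27−73.46) + 51 = 49/120.66 × 6.81 + 51 ≈ 53.77 → 54.
O₃: 0.1592 ∈ [0.1326, 0.1765] ↔ index [151, 200].
151 + (0.1592−0.1326)·(200−151)/(0.1765−0.1326) = 151 + 0.0266·49/0.0439 ≈ 180.69, so AQI = 181.
NO₂: 1175.87 lies in 791.43–1183.03, so I_lo=151, I_hi=200, C_lo=791.43, C_hi=1183.03.
(200−151)/(1183.03−791.43) × (1175.87−791.43) + 151 = 49/391.60 × 384.44 + 151 ≈ 199.10 → 199.
SO₂ 562.23: bracket 517.00–965.95 → index 151–200; slope 49/448.95, offset 45.23.
AQI = 151 + 49/448.95·45.23 ≈ 155.94 ⇒ 156.
Sub-indices: PM2.5→54, O₃→181, NO₂→199, SO₂→156. Ranked high→low: 199, 181, 156, 54. Second-highest sub-index = 181.

181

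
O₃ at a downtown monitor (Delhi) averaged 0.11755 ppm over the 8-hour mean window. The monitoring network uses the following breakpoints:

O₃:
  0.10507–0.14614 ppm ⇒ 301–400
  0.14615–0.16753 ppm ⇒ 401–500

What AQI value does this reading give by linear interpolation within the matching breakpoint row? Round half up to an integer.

331

O₃: 0.11755 ∈ [0.10507, 0.14614] ↔ index [301, 400].
301 + (0.11755−0.10507)·(400−301)/(0.14614−0.10507) = 301 + 0.01248·99/0.04107 ≈ 331.08, so AQI = 331.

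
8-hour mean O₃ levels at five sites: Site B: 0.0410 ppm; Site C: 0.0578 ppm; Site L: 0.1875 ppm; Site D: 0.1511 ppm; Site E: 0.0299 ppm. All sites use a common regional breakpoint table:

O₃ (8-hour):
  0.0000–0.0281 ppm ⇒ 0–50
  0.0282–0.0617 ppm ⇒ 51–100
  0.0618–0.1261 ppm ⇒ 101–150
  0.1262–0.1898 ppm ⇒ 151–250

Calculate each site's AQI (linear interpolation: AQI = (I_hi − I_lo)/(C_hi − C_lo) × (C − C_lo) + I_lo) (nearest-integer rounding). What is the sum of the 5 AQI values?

653

Site B: 0.0410 ∈ [0.0282, 0.0617] ↔ index [51, 100].
51 + (0.0410−0.0282)·(100−51)/(0.0617−0.0282) = 51 + 0.0128·49/0.0335 ≈ 69.72, so AQI = 70.
Site C: 0.0578 ∈ [0.0282, 0.0617] ↔ index [51, 100].
51 + (0.0578−0.0282)·(100−51)/(0.0617−0.0282) = 51 + 0.0296·49/0.0335 ≈ 94.30, so AQI = 94.
Site L: 0.1875 lies in 0.1262–0.1898, so I_lo=151, I_hi=250, C_lo=0.1262, C_hi=0.1898.
(250−151)/(0.1898−0.1262) × (0.1875−0.1262) + 151 = 99/0.0636 × 0.0613 + 151 ≈ 246.42 → 246.
Site D 0.1511: bracket 0.1262–0.1898 → index 151–250; slope 99/0.0636, offset 0.0249.
AQI = 151 + 99/0.0636·0.0249 ≈ 189.76 ⇒ 190.
Site E: row 0.0282–0.0617 (AQI 51–100). (100−51)·(0.0299−0.0282)/(0.0617−0.0282) + 51 = 49·0.0017/0.0335 + 51 ≈ 53.49 → 53.
AQIs: Site B=70, Site C=94, Site L=246, Site D=190, Site E=53. Sum = 70 + 94 + 246 + 190 + 53 = 653.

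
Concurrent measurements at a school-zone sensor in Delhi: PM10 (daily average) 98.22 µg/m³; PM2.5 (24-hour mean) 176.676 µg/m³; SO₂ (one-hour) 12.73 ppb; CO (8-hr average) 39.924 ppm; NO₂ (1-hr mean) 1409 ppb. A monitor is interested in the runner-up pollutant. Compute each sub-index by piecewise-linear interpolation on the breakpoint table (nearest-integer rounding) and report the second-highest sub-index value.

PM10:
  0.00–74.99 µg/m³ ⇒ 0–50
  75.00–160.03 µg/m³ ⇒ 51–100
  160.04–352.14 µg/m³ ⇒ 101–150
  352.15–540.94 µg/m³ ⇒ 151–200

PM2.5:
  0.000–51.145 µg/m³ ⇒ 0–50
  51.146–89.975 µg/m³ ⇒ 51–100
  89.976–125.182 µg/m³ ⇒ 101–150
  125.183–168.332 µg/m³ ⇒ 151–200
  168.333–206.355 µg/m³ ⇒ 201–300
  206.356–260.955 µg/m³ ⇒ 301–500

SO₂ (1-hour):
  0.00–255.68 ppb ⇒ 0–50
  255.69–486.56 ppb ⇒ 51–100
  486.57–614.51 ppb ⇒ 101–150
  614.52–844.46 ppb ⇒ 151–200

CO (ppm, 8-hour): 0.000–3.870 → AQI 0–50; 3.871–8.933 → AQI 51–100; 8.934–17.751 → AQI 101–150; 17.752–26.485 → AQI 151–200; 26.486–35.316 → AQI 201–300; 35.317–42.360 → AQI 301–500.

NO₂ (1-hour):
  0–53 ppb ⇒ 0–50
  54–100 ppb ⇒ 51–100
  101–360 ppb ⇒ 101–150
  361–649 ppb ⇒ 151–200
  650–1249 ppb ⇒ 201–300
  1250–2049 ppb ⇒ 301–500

341

PM10: 98.22 ∈ [75.00, 160.03] ↔ index [51, 100].
51 + (98.22−75.00)·(100−51)/(160.03−75.00) = 51 + 23.22·49/85.03 ≈ 64.38, so AQI = 64.
PM2.5 176.676: bracket 168.333–206.355 → index 201–300; slope 99/38.022, offset 8.343.
AQI = 201 + 99/38.022·8.343 ≈ 222.72 ⇒ 223.
SO₂: 12.73 ∈ [0.00, 255.68] ↔ index [0, 50].
0 + (12.73−0.00)·(50−0)/(255.68−0.00) = 0 + 12.73·50/255.68 ≈ 2.49, so AQI = 2.
CO 39.924: bracket 35.317–42.360 → index 301–500; slope 199/7.043, offset 4.607.
AQI = 301 + 199/7.043·4.607 ≈ 431.17 ⇒ 431.
NO₂: 1409 ∈ [1250, 2049] ↔ index [301, 500].
301 + (1409−1250)·(500−301)/(2049−1250) = 301 + 159·199/799 ≈ 340.60, so AQI = 341.
Sub-indices: PM10→64, PM2.5→223, SO₂→2, CO→431, NO₂→341. Ranked high→low: 431, 341, 223, 64, 2. Second-highest sub-index = 341.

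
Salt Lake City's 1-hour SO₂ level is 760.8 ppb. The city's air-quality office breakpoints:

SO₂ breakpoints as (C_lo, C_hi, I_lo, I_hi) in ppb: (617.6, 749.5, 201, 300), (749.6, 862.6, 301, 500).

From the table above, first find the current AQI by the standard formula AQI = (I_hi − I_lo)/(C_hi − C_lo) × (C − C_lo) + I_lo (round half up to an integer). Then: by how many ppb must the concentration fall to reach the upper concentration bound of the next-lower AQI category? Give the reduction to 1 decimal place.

SO₂: 760.8 lies in 749.6–862.6, so I_lo=301, I_hi=500, C_lo=749.6, C_hi=862.6.
(500−301)/(862.6−749.6) × (760.8−749.6) + 301 = 199/113.0 × 11.2 + 301 ≈ 320.72 → 321.
Current AQI 321 is in the Hazardous range (301–500). The next-lower category tops out at AQI 300, whose upper concentration bound is 749.5 ppb.
Reduction needed = 760.8 − 749.5 = 11.3 ppb.

11.3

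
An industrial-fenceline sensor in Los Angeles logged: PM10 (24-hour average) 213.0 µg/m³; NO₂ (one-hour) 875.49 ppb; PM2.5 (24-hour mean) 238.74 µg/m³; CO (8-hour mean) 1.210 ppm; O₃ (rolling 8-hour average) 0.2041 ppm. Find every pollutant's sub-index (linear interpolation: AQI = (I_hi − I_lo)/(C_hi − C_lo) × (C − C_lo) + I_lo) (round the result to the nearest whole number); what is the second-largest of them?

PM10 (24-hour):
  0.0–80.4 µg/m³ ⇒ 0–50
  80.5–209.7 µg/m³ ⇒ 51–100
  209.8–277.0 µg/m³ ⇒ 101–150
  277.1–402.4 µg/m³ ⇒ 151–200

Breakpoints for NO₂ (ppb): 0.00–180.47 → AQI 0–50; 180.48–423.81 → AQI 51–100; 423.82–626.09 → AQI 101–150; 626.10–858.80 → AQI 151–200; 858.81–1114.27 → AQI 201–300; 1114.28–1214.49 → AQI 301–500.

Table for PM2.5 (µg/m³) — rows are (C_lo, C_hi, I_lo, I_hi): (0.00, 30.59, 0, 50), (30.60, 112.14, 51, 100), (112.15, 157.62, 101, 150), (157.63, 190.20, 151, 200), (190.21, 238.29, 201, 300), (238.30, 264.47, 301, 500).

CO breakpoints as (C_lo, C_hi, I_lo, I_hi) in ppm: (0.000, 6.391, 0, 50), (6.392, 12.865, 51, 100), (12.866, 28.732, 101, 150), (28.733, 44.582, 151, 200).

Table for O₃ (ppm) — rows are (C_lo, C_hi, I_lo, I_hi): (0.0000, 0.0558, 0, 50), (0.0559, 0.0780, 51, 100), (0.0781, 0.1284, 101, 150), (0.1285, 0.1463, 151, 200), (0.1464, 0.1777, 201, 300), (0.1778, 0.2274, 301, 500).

304

PM10: 213.0 ∈ [209.8, 277.0] ↔ index [101, 150].
101 + (213.0−209.8)·(150−101)/(277.0−209.8) = 101 + 3.2·49/67.2 ≈ 103.33, so AQI = 103.
NO₂: 875.49 ∈ [858.81, 1114.27] ↔ index [201, 300].
201 + (875.49−858.81)·(300−201)/(1114.27−858.81) = 201 + 16.68·99/255.46 ≈ 207.46, so AQI = 207.
PM2.5 238.74: bracket 238.30–264.47 → index 301–500; slope 199/26.17, offset 0.44.
AQI = 301 + 199/26.17·0.44 ≈ 304.35 ⇒ 304.
CO: 1.210 lies in 0.000–6.391, so I_lo=0, I_hi=50, C_lo=0.000, C_hi=6.391.
(50−0)/(6.391−0.000) × (1.210−0.000) + 0 = 50/6.391 × 1.210 + 0 ≈ 9.47 → 9.
O₃: 0.2041 ∈ [0.1778, 0.2274] ↔ index [301, 500].
301 + (0.2041−0.1778)·(500−301)/(0.2274−0.1778) = 301 + 0.0263·199/0.0496 ≈ 406.52, so AQI = 407.
Sub-indices: PM10→103, NO₂→207, PM2.5→304, CO→9, O₃→407. Ranked high→low: 407, 304, 207, 103, 9. Second-highest sub-index = 304.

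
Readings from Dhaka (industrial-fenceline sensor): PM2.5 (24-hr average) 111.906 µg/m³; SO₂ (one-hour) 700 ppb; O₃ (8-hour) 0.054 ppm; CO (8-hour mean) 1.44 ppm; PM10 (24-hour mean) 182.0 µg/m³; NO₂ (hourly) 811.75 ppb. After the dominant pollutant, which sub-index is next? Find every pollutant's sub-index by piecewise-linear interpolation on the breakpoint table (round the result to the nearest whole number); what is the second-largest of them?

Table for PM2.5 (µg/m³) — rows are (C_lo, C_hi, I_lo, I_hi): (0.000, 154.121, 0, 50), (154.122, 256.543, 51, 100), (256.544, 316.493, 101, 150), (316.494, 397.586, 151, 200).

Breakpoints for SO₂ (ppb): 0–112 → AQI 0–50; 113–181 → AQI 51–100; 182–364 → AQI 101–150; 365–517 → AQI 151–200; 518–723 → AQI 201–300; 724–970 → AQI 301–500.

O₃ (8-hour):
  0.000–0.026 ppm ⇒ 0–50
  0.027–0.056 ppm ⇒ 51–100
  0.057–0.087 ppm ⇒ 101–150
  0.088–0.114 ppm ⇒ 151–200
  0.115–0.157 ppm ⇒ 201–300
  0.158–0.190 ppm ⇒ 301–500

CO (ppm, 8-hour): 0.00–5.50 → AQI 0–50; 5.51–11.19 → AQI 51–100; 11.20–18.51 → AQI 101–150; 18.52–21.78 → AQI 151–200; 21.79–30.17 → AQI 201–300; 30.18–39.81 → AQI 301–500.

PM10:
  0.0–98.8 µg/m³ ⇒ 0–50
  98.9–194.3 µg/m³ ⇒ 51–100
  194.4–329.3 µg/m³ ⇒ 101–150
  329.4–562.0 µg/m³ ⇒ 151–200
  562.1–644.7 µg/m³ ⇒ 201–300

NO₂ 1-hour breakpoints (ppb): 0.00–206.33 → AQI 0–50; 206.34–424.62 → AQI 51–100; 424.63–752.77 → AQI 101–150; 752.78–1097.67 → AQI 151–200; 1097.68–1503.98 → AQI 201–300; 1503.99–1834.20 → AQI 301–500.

PM2.5: 111.906 ∈ [0.000, 154.121] ↔ index [0, 50].
0 + (111.906−0.000)·(50−0)/(154.121−0.000) = 0 + 111.906·50/154.121 ≈ 36.30, so AQI = 36.
SO₂: 700 lies in 518–723, so I_lo=201, I_hi=300, C_lo=518, C_hi=723.
(300−201)/(723−518) × (700−518) + 201 = 99/205 × 182 + 201 ≈ 288.89 → 289.
O₃: row 0.027–0.056 (AQI 51–100). (100−51)·(0.054−0.027)/(0.056−0.027) + 51 = 49·0.027/0.029 + 51 ≈ 96.62 → 97.
CO: 1.44 ∈ [0.00, 5.50] ↔ index [0, 50].
0 + (1.44−0.00)·(50−0)/(5.50−0.00) = 0 + 1.44·50/5.50 ≈ 13.09, so AQI = 13.
PM10: 182.0 lies in 98.9–194.3, so I_lo=51, I_hi=100, C_lo=98.9, C_hi=194.3.
(100−51)/(194.3−98.9) × (182.0−98.9) + 51 = 49/95.4 × 83.1 + 51 ≈ 93.68 → 94.
NO₂: row 752.78–1097.67 (AQI 151–200). (200−151)·(811.75−752.78)/(1097.67−752.78) + 151 = 49·58.97/344.89 + 151 ≈ 159.38 → 159.
Sub-indices: PM2.5→36, SO₂→289, O₃→97, CO→13, PM10→94, NO₂→159. Ranked high→low: 289, 159, 97, 94, 36, 13. Second-highest sub-index = 159.

159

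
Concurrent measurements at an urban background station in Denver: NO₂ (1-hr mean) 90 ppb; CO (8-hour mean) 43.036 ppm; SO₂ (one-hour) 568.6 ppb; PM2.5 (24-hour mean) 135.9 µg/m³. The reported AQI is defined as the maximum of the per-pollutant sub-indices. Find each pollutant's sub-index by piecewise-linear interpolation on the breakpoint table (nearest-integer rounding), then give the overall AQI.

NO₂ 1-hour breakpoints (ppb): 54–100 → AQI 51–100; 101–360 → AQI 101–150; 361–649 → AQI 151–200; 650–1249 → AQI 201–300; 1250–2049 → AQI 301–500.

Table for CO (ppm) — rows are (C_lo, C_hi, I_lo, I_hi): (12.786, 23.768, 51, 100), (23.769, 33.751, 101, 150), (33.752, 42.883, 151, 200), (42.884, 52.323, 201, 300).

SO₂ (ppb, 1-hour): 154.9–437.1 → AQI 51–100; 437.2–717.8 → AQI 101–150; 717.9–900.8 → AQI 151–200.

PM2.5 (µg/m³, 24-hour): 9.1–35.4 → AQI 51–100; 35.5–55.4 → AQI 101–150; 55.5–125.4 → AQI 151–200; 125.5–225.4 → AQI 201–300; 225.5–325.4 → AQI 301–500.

211

NO₂: 90 ∈ [54, 100] ↔ index [51, 100].
51 + (90−54)·(100−51)/(100−54) = 51 + 36·49/46 ≈ 89.35, so AQI = 89.
CO: 43.036 lies in 42.884–52.323, so I_lo=201, I_hi=300, C_lo=42.884, C_hi=52.323.
(300−201)/(52.323−42.884) × (43.036−42.884) + 201 = 99/9.439 × 0.152 + 201 ≈ 202.59 → 203.
SO₂ 568.6: bracket 437.2–717.8 → index 101–150; slope 49/280.6, offset 131.4.
AQI = 101 + 49/280.6·131.4 ≈ 123.95 ⇒ 124.
PM2.5: 135.9 ∈ [125.5, 225.4] ↔ index [201, 300].
201 + (135.9−125.5)·(300−201)/(225.4−125.5) = 201 + 10.4·99/99.9 ≈ 211.31, so AQI = 211.
Sub-indices: NO₂→89, CO→203, SO₂→124, PM2.5→211. Overall AQI = max = 211; dominant pollutant is PM2.5.
AQI 211: Very Unhealthy.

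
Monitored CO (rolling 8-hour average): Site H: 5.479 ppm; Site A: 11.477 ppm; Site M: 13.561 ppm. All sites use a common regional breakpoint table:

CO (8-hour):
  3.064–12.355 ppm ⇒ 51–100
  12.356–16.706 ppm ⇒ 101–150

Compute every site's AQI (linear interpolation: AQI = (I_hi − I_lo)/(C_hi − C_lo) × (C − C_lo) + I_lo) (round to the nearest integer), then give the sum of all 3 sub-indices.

274

Site H: 5.479 lies in 3.064–12.355, so I_lo=51, I_hi=100, C_lo=3.064, C_hi=12.355.
(100−51)/(12.355−3.064) × (5.479−3.064) + 51 = 49/9.291 × 2.415 + 51 ≈ 63.74 → 64.
Site A: 11.477 lies in 3.064–12.355, so I_lo=51, I_hi=100, C_lo=3.064, C_hi=12.355.
(100−51)/(12.355−3.064) × (11.477−3.064) + 51 = 49/9.291 × 8.413 + 51 ≈ 95.37 → 95.
Site M 13.561: bracket 12.356–16.706 → index 101–150; slope 49/4.350, offset 1.205.
AQI = 101 + 49/4.350·1.205 ≈ 114.57 ⇒ 115.
AQIs: Site H=64, Site A=95, Site M=115. Sum = 64 + 95 + 115 = 274.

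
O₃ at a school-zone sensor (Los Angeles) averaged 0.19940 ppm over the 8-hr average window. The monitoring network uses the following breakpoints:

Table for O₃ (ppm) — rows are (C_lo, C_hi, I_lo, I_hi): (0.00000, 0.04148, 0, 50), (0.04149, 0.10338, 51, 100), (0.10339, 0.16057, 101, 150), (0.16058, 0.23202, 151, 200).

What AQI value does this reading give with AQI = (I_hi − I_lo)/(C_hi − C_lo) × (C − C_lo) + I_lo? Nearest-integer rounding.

O₃: row 0.16058–0.23202 (AQI 151–200). (200−151)·(0.19940−0.16058)/(0.23202−0.16058) + 151 = 49·0.03882/0.07144 + 151 ≈ 177.63 → 178.

178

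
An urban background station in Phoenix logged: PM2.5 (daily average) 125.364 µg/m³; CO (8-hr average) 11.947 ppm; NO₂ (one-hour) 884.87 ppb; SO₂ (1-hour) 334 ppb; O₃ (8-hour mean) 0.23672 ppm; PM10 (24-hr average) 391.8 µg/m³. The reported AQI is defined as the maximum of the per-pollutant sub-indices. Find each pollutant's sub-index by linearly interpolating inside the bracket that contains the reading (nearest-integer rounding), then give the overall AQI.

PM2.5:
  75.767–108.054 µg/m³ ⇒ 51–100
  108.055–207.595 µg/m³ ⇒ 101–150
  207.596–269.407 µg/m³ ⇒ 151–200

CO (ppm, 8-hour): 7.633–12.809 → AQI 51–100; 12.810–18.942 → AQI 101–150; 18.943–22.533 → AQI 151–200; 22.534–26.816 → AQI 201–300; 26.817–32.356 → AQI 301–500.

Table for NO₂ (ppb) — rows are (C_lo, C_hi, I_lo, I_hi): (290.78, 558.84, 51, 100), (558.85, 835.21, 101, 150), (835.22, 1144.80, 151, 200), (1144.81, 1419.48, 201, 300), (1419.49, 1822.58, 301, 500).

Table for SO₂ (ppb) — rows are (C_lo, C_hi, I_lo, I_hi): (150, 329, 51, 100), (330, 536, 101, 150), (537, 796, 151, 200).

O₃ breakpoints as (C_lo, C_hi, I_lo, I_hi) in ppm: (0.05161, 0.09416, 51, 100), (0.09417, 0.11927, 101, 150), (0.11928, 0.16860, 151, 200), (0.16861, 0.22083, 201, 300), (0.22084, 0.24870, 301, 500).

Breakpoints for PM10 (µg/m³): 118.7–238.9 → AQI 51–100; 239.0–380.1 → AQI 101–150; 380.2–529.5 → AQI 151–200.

PM2.5 125.364: bracket 108.055–207.595 → index 101–150; slope 49/99.540, offset 17.309.
AQI = 101 + 49/99.540·17.309 ≈ 109.52 ⇒ 110.
CO: 11.947 lies in 7.633–12.809, so I_lo=51, I_hi=100, C_lo=7.633, C_hi=12.809.
(100−51)/(12.809−7.633) × (11.947−7.633) + 51 = 49/5.176 × 4.314 + 51 ≈ 91.84 → 92.
NO₂: 884.87 lies in 835.22–1144.80, so I_lo=151, I_hi=200, C_lo=835.22, C_hi=1144.80.
(200−151)/(1144.80−835.22) × (884.87−835.22) + 151 = 49/309.58 × 49.65 + 151 ≈ 158.86 → 159.
SO₂ 334: bracket 330–536 → index 101–150; slope 49/206, offset 4.
AQI = 101 + 49/206·4 ≈ 101.95 ⇒ 102.
O₃: 0.23672 ∈ [0.22084, 0.24870] ↔ index [301, 500].
301 + (0.23672−0.22084)·(500−301)/(0.24870−0.22084) = 301 + 0.01588·199/0.02786 ≈ 414.43, so AQI = 414.
PM10 391.8: bracket 380.2–529.5 → index 151–200; slope 49/149.3, offset 11.6.
AQI = 151 + 49/149.3·11.6 ≈ 154.81 ⇒ 155.
Sub-indices: PM2.5→110, CO→92, NO₂→159, SO₂→102, O₃→414, PM10→155. Overall AQI = max = 414; dominant pollutant is O₃.

414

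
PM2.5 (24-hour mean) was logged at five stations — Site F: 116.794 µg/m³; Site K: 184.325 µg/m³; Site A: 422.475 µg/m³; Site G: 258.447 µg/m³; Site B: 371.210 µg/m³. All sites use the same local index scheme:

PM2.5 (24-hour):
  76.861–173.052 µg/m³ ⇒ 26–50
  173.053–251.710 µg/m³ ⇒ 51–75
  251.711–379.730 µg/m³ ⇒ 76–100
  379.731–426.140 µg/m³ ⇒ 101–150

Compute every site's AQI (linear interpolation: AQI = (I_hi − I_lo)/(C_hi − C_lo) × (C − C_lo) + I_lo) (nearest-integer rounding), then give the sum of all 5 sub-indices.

Site F: 116.794 ∈ [76.861, 173.052] ↔ index [26, 50].
26 + (116.794−76.861)·(50−26)/(173.052−76.861) = 26 + 39.933·24/96.191 ≈ 35.96, so AQI = 36.
Site K: 184.325 lies in 173.053–251.710, so I_lo=51, I_hi=75, C_lo=173.053, C_hi=251.710.
(75−51)/(251.710−173.053) × (184.325−173.053) + 51 = 24/78.657 × 11.272 + 51 ≈ 54.44 → 54.
Site A 422.475: bracket 379.731–426.140 → index 101–150; slope 49/46.409, offset 42.744.
AQI = 101 + 49/46.409·42.744 ≈ 146.13 ⇒ 146.
Site G: row 251.711–379.730 (AQI 76–100). (100−76)·(258.447−251.711)/(379.730−251.711) + 76 = 24·6.736/128.019 + 76 ≈ 77.26 → 77.
Site B 371.210: bracket 251.711–379.730 → index 76–100; slope 24/128.019, offset 119.499.
AQI = 76 + 24/128.019·119.499 ≈ 98.40 ⇒ 98.
AQIs: Site F=36, Site K=54, Site A=146, Site G=77, Site B=98. Sum = 36 + 54 + 146 + 77 + 98 = 411.

411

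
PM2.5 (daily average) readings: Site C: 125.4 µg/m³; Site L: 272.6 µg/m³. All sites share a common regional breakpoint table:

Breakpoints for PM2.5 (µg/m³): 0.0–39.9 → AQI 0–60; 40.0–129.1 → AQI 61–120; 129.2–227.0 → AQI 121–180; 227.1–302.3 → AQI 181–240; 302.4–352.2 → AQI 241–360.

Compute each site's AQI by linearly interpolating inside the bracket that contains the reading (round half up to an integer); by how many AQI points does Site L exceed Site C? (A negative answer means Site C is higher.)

99

Site C: 125.4 lies in 40.0–129.1, so I_lo=61, I_hi=120, C_lo=40.0, C_hi=129.1.
(120−61)/(129.1−40.0) × (125.4−40.0) + 61 = 59/89.1 × 85.4 + 61 ≈ 117.55 → 118.
Site L: 272.6 ∈ [227.1, 302.3] ↔ index [181, 240].
181 + (272.6−227.1)·(240−181)/(302.3−227.1) = 181 + 45.5·59/75.2 ≈ 216.70, so AQI = 217.
AQIs: Site C=118, Site L=217. Site L (217) − Site C (118) = 99.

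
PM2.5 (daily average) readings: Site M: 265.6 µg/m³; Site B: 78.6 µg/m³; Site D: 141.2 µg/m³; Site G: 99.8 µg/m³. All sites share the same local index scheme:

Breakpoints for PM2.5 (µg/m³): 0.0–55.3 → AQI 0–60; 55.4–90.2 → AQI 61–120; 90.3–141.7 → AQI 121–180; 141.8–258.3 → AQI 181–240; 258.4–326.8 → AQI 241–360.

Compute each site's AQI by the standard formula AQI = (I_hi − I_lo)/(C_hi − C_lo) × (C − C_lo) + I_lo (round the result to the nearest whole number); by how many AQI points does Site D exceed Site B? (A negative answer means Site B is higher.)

79

Site M 265.6: bracket 258.4–326.8 → index 241–360; slope 119/68.4, offset 7.2.
AQI = 241 + 119/68.4·7.2 ≈ 253.53 ⇒ 254.
Site B: 78.6 lies in 55.4–90.2, so I_lo=61, I_hi=120, C_lo=55.4, C_hi=90.2.
(120−61)/(90.2−55.4) × (78.6−55.4) + 61 = 59/34.8 × 23.2 + 61 ≈ 100.33 → 100.
Site D 141.2: bracket 90.3–141.7 → index 121–180; slope 59/51.4, offset 50.9.
AQI = 121 + 59/51.4·50.9 ≈ 179.43 ⇒ 179.
Site G: 99.8 ∈ [90.3, 141.7] ↔ index [121, 180].
121 + (99.8−90.3)·(180−121)/(141.7−90.3) = 121 + 9.5·59/51.4 ≈ 131.90, so AQI = 132.
AQIs: Site M=254, Site B=100, Site D=179, Site G=132. Site D (179) − Site B (100) = 79.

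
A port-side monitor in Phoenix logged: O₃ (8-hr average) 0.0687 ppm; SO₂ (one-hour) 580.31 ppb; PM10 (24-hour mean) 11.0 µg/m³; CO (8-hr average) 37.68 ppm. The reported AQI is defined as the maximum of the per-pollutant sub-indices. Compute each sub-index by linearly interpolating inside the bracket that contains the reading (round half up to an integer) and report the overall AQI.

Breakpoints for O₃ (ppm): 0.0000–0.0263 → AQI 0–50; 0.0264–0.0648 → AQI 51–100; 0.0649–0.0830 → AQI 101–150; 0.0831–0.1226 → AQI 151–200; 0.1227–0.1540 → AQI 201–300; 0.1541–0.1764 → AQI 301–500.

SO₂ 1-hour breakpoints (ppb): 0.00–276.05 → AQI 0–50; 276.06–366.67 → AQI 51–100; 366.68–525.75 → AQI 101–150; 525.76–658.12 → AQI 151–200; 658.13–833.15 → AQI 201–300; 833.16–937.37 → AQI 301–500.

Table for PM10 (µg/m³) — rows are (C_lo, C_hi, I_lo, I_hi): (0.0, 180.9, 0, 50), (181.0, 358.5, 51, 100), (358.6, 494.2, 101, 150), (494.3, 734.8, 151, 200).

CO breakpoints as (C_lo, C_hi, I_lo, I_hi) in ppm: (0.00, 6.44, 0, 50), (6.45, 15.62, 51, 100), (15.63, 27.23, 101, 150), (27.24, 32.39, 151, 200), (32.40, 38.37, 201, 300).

O₃: row 0.0649–0.0830 (AQI 101–150). (150−101)·(0.0687−0.0649)/(0.0830−0.0649) + 101 = 49·0.0038/0.0181 + 101 ≈ 111.29 → 111.
SO₂ 580.31: bracket 525.76–658.12 → index 151–200; slope 49/132.36, offset 54.55.
AQI = 151 + 49/132.36·54.55 ≈ 171.19 ⇒ 171.
PM10: 11.0 ∈ [0.0, 180.9] ↔ index [0, 50].
0 + (11.0−0.0)·(50−0)/(180.9−0.0) = 0 + 11.0·50/180.9 ≈ 3.04, so AQI = 3.
CO: 37.68 lies in 32.40–38.37, so I_lo=201, I_hi=300, C_lo=32.40, C_hi=38.37.
(300−201)/(38.37−32.40) × (37.68−32.40) + 201 = 99/5.97 × 5.28 + 201 ≈ 288.56 → 289.
Sub-indices: O₃→111, SO₂→171, PM10→3, CO→289. Overall AQI = max = 289; dominant pollutant is CO.

289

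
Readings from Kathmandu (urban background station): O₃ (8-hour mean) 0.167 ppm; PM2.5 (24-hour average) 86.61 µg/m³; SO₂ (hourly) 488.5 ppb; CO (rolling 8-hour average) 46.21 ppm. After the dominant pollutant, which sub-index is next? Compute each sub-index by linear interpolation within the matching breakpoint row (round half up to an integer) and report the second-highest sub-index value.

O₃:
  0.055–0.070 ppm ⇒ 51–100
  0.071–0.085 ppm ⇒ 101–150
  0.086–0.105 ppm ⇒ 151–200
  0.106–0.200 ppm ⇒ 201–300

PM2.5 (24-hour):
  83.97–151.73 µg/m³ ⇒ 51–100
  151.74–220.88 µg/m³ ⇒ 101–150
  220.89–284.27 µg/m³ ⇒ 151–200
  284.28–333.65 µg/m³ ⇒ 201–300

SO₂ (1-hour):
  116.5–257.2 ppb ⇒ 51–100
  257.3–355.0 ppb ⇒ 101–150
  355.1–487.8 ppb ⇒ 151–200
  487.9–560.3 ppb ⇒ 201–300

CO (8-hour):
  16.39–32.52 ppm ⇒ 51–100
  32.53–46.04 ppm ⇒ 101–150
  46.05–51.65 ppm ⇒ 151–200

202

O₃: row 0.106–0.200 (AQI 201–300). (300−201)·(0.167−0.106)/(0.200−0.106) + 201 = 99·0.061/0.094 + 201 ≈ 265.24 → 265.
PM2.5: 86.61 lies in 83.97–151.73, so I_lo=51, I_hi=100, C_lo=83.97, C_hi=151.73.
(100−51)/(151.73−83.97) × (86.61−83.97) + 51 = 49/67.76 × 2.64 + 51 ≈ 52.91 → 53.
SO₂: 488.5 lies in 487.9–560.3, so I_lo=201, I_hi=300, C_lo=487.9, C_hi=560.3.
(300−201)/(560.3−487.9) × (488.5−487.9) + 201 = 99/72.4 × 0.6 + 201 ≈ 201.82 → 202.
CO: 46.21 lies in 46.05–51.65, so I_lo=151, I_hi=200, C_lo=46.05, C_hi=51.65.
(200−151)/(51.65−46.05) × (46.21−46.05) + 151 = 49/5.60 × 0.16 + 151 ≈ 152.40 → 152.
Sub-indices: O₃→265, PM2.5→53, SO₂→202, CO→152. Ranked high→low: 265, 202, 152, 53. Second-highest sub-index = 202.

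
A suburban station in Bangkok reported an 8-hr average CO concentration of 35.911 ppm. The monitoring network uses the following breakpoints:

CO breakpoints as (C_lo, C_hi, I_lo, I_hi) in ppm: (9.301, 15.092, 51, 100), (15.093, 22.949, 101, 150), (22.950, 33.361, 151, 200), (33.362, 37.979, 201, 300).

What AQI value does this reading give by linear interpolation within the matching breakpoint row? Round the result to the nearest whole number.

CO: 35.911 ∈ [33.362, 37.979] ↔ index [201, 300].
201 + (35.911−33.362)·(300−201)/(37.979−33.362) = 201 + 2.549·99/4.617 ≈ 255.66, so AQI = 256.

256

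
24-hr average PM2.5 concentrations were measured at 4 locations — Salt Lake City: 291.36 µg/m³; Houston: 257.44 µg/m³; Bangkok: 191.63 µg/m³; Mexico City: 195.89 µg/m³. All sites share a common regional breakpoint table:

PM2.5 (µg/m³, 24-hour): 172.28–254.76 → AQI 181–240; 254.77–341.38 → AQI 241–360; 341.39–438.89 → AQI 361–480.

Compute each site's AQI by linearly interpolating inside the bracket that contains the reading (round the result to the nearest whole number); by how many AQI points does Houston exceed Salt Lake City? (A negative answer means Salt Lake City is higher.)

Salt Lake City 291.36: bracket 254.77–341.38 → index 241–360; slope 119/86.61, offset 36.59.
AQI = 241 + 119/86.61·36.59 ≈ 291.27 ⇒ 291.
Houston: 257.44 lies in 254.77–341.38, so I_lo=241, I_hi=360, C_lo=254.77, C_hi=341.38.
(360−241)/(341.38−254.77) × (257.44−254.77) + 241 = 119/86.61 × 2.67 + 241 ≈ 244.67 → 245.
Bangkok: 191.63 lies in 172.28–254.76, so I_lo=181, I_hi=240, C_lo=172.28, C_hi=254.76.
(240−181)/(254.76−172.28) × (191.63−172.28) + 181 = 59/82.48 × 19.35 + 181 ≈ 194.84 → 195.
Mexico City 195.89: bracket 172.28–254.76 → index 181–240; slope 59/82.48, offset 23.61.
AQI = 181 + 59/82.48·23.61 ≈ 197.89 ⇒ 198.
AQIs: Salt Lake City=291, Houston=245, Bangkok=195, Mexico City=198. Houston (245) − Salt Lake City (291) = -46.

-46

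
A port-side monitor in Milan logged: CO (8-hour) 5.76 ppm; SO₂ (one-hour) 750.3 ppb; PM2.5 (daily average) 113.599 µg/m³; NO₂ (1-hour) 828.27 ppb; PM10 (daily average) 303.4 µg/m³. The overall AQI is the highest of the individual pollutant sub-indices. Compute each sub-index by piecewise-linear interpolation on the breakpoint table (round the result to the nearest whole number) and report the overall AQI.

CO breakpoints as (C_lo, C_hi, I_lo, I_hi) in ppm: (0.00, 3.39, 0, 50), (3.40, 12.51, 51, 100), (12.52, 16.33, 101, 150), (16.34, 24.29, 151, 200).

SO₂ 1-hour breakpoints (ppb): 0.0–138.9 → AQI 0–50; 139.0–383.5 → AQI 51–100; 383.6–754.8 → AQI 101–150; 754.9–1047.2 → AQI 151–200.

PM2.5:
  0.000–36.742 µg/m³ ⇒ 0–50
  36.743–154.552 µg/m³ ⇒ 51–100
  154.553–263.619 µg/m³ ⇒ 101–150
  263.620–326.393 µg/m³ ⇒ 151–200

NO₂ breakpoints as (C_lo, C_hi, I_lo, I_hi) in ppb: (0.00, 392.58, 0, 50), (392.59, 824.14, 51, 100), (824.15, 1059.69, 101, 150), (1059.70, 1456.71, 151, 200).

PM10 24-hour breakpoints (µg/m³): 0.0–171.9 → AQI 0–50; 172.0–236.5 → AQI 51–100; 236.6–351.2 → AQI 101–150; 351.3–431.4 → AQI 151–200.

149

CO 5.76: bracket 3.40–12.51 → index 51–100; slope 49/9.11, offset 2.36.
AQI = 51 + 49/9.11·2.36 ≈ 63.69 ⇒ 64.
SO₂: 750.3 lies in 383.6–754.8, so I_lo=101, I_hi=150, C_lo=383.6, C_hi=754.8.
(150−101)/(754.8−383.6) × (750.3−383.6) + 101 = 49/371.2 × 366.7 + 101 ≈ 149.41 → 149.
PM2.5: 113.599 ∈ [36.743, 154.552] ↔ index [51, 100].
51 + (113.599−36.743)·(100−51)/(154.552−36.743) = 51 + 76.856·49/117.809 ≈ 82.97, so AQI = 83.
NO₂: 828.27 lies in 824.15–1059.69, so I_lo=101, I_hi=150, C_lo=824.15, C_hi=1059.69.
(150−101)/(1059.69−824.15) × (828.27−824.15) + 101 = 49/235.54 × 4.12 + 101 ≈ 101.86 → 102.
PM10: 303.4 ∈ [236.6, 351.2] ↔ index [101, 150].
101 + (303.4−236.6)·(150−101)/(351.2−236.6) = 101 + 66.8·49/114.6 ≈ 129.56, so AQI = 130.
Sub-indices: CO→64, SO₂→149, PM2.5→83, NO₂→102, PM10→130. Overall AQI = max = 149; dominant pollutant is SO₂.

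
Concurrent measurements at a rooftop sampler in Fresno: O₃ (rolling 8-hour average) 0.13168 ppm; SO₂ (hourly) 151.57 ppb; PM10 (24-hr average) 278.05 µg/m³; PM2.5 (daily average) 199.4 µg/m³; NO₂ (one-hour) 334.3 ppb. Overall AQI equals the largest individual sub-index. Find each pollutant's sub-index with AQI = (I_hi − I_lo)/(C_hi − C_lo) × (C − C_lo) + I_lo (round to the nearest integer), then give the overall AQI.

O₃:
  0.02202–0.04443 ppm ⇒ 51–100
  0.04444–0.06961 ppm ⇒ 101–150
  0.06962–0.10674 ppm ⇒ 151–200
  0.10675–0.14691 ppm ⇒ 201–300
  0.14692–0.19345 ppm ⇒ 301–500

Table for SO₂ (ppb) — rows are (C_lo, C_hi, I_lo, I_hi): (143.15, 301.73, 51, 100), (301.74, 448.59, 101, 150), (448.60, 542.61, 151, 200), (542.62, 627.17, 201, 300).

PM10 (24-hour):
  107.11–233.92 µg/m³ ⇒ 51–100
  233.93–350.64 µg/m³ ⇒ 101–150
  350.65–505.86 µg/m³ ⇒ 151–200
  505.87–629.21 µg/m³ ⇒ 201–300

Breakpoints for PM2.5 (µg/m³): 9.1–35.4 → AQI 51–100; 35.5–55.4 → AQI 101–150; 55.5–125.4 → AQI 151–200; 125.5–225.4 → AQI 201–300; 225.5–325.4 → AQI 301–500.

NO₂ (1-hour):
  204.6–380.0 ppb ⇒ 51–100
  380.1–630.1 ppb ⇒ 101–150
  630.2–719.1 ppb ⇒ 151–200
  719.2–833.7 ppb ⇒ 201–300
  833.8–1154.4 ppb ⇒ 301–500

274

O₃: 0.13168 ∈ [0.10675, 0.14691] ↔ index [201, 300].
201 + (0.13168−0.10675)·(300−201)/(0.14691−0.10675) = 201 + 0.02493·99/0.04016 ≈ 262.46, so AQI = 262.
SO₂: 151.57 lies in 143.15–301.73, so I_lo=51, I_hi=100, C_lo=143.15, C_hi=301.73.
(100−51)/(301.73−143.15) × (151.57−143.15) + 51 = 49/158.58 × 8.42 + 51 ≈ 53.60 → 54.
PM10 278.05: bracket 233.93–350.64 → index 101–150; slope 49/116.71, offset 44.12.
AQI = 101 + 49/116.71·44.12 ≈ 119.52 ⇒ 120.
PM2.5: row 125.5–225.4 (AQI 201–300). (300−201)·(199.4−125.5)/(225.4−125.5) + 201 = 99·73.9/99.9 + 201 ≈ 274.23 → 274.
NO₂: row 204.6–380.0 (AQI 51–100). (100−51)·(334.3−204.6)/(380.0−204.6) + 51 = 49·129.7/175.4 + 51 ≈ 87.23 → 87.
Sub-indices: O₃→262, SO₂→54, PM10→120, PM2.5→274, NO₂→87. Overall AQI = max = 274; dominant pollutant is PM2.5.
AQI 274: Very Unhealthy.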